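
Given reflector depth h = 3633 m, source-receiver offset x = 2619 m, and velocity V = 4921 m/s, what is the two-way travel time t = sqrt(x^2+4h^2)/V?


x^2 + 4h^2 = 2619^2 + 4*3633^2 = 6859161 + 52794756 = 59653917
sqrt(59653917) = 7723.5948
t = 7723.5948 / 4921 = 1.5695 s

1.5695


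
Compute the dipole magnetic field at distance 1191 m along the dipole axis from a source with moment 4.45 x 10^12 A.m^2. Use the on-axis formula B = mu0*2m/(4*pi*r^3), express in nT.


m = 4.45 x 10^12 = 4450000000000 A.m^2
2m = 8900000000000 A.m^2
r^3 = 1191^3 = 1689410871
B = (4pi*10^-7) * 8900000000000 / (4*pi * 1689410871) * 1e9
= 11184069.84678 / 21229763124.91 * 1e9
= 526810.8636 nT

526810.8636


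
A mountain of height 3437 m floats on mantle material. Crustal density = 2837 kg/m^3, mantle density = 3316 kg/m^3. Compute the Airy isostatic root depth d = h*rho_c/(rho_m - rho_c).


rho_m - rho_c = 3316 - 2837 = 479
d = 3437 * 2837 / 479
= 9750769 / 479
= 20356.51 m

20356.51


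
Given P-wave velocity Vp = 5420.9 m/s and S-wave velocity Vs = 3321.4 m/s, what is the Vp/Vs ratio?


Vp/Vs = 5420.9 / 3321.4
= 1.6321

1.6321


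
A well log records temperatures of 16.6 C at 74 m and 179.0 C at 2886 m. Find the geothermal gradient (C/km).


dT = 179.0 - 16.6 = 162.4 C
dz = 2886 - 74 = 2812 m
gradient = dT/dz * 1000 = 162.4/2812 * 1000 = 57.7525 C/km

57.7525


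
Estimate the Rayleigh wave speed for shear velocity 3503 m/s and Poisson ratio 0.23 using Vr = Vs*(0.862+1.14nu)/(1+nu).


Numerator factor = 0.862 + 1.14*0.23 = 1.1242
Denominator = 1 + 0.23 = 1.23
Vr = 3503 * 1.1242 / 1.23 = 3201.69 m/s

3201.69


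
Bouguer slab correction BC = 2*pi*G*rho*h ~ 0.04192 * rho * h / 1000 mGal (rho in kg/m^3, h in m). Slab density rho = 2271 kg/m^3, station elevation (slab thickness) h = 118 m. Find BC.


BC = 0.04192 * rho * h / 1000
= 0.04192 * 2271 * 118 / 1000
= 11.2336 mGal

11.2336


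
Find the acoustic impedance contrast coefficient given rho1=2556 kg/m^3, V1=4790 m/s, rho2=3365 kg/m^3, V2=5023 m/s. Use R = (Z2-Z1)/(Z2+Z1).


Z1 = 2556 * 4790 = 12243240
Z2 = 3365 * 5023 = 16902395
R = (16902395 - 12243240) / (16902395 + 12243240) = 4659155 / 29145635 = 0.1599

0.1599


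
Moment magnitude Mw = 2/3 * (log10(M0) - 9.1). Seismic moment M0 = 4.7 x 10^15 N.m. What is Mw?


log10(M0) = log10(4.7 x 10^15) = 15.6721
Mw = 2/3 * (15.6721 - 9.1)
= 2/3 * 6.5721
= 4.38

4.38


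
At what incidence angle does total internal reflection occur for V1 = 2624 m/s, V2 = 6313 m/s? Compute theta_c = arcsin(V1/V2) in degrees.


V1/V2 = 2624/6313 = 0.41565
theta_c = arcsin(0.41565) = 24.5603 degrees

24.5603


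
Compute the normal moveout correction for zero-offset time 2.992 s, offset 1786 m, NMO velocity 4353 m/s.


x/Vnmo = 1786/4353 = 0.410292
(x/Vnmo)^2 = 0.168339
t0^2 = 8.952064
sqrt(8.952064 + 0.168339) = 3.020001
dt = 3.020001 - 2.992 = 0.028001

0.028001


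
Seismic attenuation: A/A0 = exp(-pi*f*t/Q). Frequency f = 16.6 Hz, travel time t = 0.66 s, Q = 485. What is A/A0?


pi*f*t/Q = pi*16.6*0.66/485 = 0.070968
A/A0 = exp(-0.070968) = 0.931492

0.931492


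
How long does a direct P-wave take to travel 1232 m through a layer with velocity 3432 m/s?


t = x / V
= 1232 / 3432
= 0.359 s

0.359


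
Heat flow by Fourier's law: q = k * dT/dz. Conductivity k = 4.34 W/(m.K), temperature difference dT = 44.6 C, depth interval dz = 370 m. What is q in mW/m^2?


q = k * dT / dz * 1000
= 4.34 * 44.6 / 370 * 1000
= 0.523146 * 1000
= 523.1459 mW/m^2

523.1459


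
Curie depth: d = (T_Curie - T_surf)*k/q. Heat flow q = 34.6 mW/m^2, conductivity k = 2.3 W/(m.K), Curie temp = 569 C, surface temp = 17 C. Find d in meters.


T_Curie - T_surf = 569 - 17 = 552 C
Convert q to W/m^2: 34.6 mW/m^2 = 0.0346 W/m^2
d = 552 * 2.3 / 0.0346 = 36693.64 m

36693.64


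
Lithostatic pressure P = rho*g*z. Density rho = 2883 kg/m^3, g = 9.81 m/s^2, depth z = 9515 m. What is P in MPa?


P = rho * g * z / 1e6
= 2883 * 9.81 * 9515 / 1e6
= 269105418.45 / 1e6
= 269.1054 MPa

269.1054


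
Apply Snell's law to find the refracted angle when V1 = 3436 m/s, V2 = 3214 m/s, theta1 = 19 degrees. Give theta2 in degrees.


sin(theta1) = sin(19 deg) = 0.325568
sin(theta2) = V2/V1 * sin(theta1) = 3214/3436 * 0.325568 = 0.304533
theta2 = arcsin(0.304533) = 17.7301 degrees

17.7301


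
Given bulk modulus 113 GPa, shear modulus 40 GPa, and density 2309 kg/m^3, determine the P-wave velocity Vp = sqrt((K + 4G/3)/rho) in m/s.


First compute the effective modulus:
K + 4G/3 = 113e9 + 4*40e9/3 = 166333333333.33 Pa
Then divide by density:
166333333333.33 / 2309 = 72036956.8356 Pa/(kg/m^3)
Take the square root:
Vp = sqrt(72036956.8356) = 8487.46 m/s

8487.46


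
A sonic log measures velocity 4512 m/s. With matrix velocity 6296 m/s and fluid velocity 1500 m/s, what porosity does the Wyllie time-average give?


1/V - 1/Vm = 1/4512 - 1/6296 = 6.28e-05
1/Vf - 1/Vm = 1/1500 - 1/6296 = 0.00050784
phi = 6.28e-05 / 0.00050784 = 0.1237

0.1237


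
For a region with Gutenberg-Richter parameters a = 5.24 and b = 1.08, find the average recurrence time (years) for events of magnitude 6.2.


log10(N) = 5.24 - 1.08*6.2 = -1.456
N = 10^-1.456 = 0.034995
T = 1/N = 1/0.034995 = 28.5759 years

28.5759


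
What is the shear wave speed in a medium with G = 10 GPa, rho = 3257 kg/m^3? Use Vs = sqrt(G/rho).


Convert G to Pa: G = 10e9 Pa
Compute G/rho = 10e9 / 3257 = 3070310.1013
Vs = sqrt(3070310.1013) = 1752.23 m/s

1752.23


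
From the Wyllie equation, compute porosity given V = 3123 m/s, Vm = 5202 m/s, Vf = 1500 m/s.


1/V - 1/Vm = 1/3123 - 1/5202 = 0.00012797
1/Vf - 1/Vm = 1/1500 - 1/5202 = 0.00047443
phi = 0.00012797 / 0.00047443 = 0.2697

0.2697


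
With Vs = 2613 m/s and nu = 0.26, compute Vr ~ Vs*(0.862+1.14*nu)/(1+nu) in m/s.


Numerator factor = 0.862 + 1.14*0.26 = 1.1584
Denominator = 1 + 0.26 = 1.26
Vr = 2613 * 1.1584 / 1.26 = 2402.3 m/s

2402.3


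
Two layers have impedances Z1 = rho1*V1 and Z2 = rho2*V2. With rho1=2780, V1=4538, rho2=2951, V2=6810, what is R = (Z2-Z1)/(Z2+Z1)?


Z1 = 2780 * 4538 = 12615640
Z2 = 2951 * 6810 = 20096310
R = (20096310 - 12615640) / (20096310 + 12615640) = 7480670 / 32711950 = 0.2287

0.2287


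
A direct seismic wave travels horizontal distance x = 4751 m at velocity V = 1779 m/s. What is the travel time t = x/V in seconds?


t = x / V
= 4751 / 1779
= 2.6706 s

2.6706


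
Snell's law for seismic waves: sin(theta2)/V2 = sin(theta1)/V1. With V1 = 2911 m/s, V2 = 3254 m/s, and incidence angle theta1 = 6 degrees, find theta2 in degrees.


sin(theta1) = sin(6 deg) = 0.104528
sin(theta2) = V2/V1 * sin(theta1) = 3254/2911 * 0.104528 = 0.116845
theta2 = arcsin(0.116845) = 6.71 degrees

6.71


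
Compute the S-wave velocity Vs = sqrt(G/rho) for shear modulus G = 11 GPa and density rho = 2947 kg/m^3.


Convert G to Pa: G = 11e9 Pa
Compute G/rho = 11e9 / 2947 = 3732609.4333
Vs = sqrt(3732609.4333) = 1932.0 m/s

1932.0


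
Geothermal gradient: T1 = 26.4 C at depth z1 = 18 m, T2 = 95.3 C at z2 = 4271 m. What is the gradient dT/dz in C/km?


dT = 95.3 - 26.4 = 68.9 C
dz = 4271 - 18 = 4253 m
gradient = dT/dz * 1000 = 68.9/4253 * 1000 = 16.2003 C/km

16.2003


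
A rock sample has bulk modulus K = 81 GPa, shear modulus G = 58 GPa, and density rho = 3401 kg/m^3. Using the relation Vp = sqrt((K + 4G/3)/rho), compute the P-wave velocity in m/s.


First compute the effective modulus:
K + 4G/3 = 81e9 + 4*58e9/3 = 158333333333.33 Pa
Then divide by density:
158333333333.33 / 3401 = 46554934.8231 Pa/(kg/m^3)
Take the square root:
Vp = sqrt(46554934.8231) = 6823.12 m/s

6823.12


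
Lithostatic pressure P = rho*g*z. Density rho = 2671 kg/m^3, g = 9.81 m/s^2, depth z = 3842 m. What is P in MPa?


P = rho * g * z / 1e6
= 2671 * 9.81 * 3842 / 1e6
= 100670043.42 / 1e6
= 100.67 MPa

100.67


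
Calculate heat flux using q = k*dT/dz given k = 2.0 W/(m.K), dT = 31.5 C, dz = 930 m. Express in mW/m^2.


q = k * dT / dz * 1000
= 2.0 * 31.5 / 930 * 1000
= 0.067742 * 1000
= 67.7419 mW/m^2

67.7419


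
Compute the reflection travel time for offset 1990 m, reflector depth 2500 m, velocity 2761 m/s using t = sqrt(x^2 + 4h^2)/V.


x^2 + 4h^2 = 1990^2 + 4*2500^2 = 3960100 + 25000000 = 28960100
sqrt(28960100) = 5381.4589
t = 5381.4589 / 2761 = 1.9491 s

1.9491


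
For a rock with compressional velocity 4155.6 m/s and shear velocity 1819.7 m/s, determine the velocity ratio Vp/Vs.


Vp/Vs = 4155.6 / 1819.7
= 2.2837

2.2837


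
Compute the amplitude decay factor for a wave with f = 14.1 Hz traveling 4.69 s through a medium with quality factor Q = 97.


pi*f*t/Q = pi*14.1*4.69/97 = 2.141757
A/A0 = exp(-2.141757) = 0.117448

0.117448


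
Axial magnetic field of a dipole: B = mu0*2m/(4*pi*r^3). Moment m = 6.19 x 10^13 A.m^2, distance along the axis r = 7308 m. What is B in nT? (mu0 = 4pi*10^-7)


m = 6.19 x 10^13 = 61900000000000 A.m^2
2m = 123800000000000 A.m^2
r^3 = 7308^3 = 390297362112
B = (4pi*10^-7) * 123800000000000 / (4*pi * 390297362112) * 1e9
= 155571668.205767 / 4904621302106.14 * 1e9
= 31719.4047 nT

31719.4047


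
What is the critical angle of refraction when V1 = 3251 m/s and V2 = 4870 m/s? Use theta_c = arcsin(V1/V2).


V1/V2 = 3251/4870 = 0.667556
theta_c = arcsin(0.667556) = 41.8788 degrees

41.8788


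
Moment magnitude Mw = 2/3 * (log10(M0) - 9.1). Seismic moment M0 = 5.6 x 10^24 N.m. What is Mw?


log10(M0) = log10(5.6 x 10^24) = 24.7482
Mw = 2/3 * (24.7482 - 9.1)
= 2/3 * 15.6482
= 10.43

10.43


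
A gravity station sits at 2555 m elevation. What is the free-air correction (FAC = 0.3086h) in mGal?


FAC = 0.3086 * h
= 0.3086 * 2555
= 788.473 mGal

788.473


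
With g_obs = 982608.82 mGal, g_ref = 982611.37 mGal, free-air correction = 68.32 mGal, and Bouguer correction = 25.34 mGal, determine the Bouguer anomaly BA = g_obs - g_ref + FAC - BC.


BA = g_obs - g_ref + FAC - BC
= 982608.82 - 982611.37 + 68.32 - 25.34
= 40.43 mGal

40.43


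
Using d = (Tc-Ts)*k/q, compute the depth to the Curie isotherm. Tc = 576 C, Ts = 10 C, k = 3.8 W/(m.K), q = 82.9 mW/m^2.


T_Curie - T_surf = 576 - 10 = 566 C
Convert q to W/m^2: 82.9 mW/m^2 = 0.0829 W/m^2
d = 566 * 3.8 / 0.0829 = 25944.51 m

25944.51


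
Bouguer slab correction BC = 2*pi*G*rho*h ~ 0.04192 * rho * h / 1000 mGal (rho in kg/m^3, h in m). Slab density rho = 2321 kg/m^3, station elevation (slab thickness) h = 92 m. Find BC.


BC = 0.04192 * rho * h / 1000
= 0.04192 * 2321 * 92 / 1000
= 8.9513 mGal

8.9513


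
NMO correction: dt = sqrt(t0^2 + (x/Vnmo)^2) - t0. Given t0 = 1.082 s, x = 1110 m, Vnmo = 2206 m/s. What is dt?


x/Vnmo = 1110/2206 = 0.503173
(x/Vnmo)^2 = 0.253183
t0^2 = 1.170724
sqrt(1.170724 + 0.253183) = 1.193276
dt = 1.193276 - 1.082 = 0.111276

0.111276


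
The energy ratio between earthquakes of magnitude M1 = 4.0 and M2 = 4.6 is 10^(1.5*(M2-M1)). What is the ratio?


M2 - M1 = 4.6 - 4.0 = 0.6
1.5 * 0.6 = 0.9
ratio = 10^0.9 = 7.94

7.94


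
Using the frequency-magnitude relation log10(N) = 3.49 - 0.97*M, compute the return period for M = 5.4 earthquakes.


log10(N) = 3.49 - 0.97*5.4 = -1.748
N = 10^-1.748 = 0.017865
T = 1/N = 1/0.017865 = 55.9758 years

55.9758


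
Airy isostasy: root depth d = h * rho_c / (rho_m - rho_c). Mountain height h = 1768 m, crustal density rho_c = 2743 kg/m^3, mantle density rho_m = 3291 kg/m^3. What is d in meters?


rho_m - rho_c = 3291 - 2743 = 548
d = 1768 * 2743 / 548
= 4849624 / 548
= 8849.68 m

8849.68


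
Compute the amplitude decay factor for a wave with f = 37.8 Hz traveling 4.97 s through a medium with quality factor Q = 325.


pi*f*t/Q = pi*37.8*4.97/325 = 1.815995
A/A0 = exp(-1.815995) = 0.162676

0.162676


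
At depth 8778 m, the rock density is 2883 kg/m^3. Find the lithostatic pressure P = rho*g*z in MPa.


P = rho * g * z / 1e6
= 2883 * 9.81 * 8778 / 1e6
= 248261414.94 / 1e6
= 248.2614 MPa

248.2614


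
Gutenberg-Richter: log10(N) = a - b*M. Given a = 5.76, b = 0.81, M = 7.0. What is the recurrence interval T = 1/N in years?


log10(N) = 5.76 - 0.81*7.0 = 0.09
N = 10^0.09 = 1.230269
T = 1/N = 1/1.230269 = 0.8128 years

0.8128


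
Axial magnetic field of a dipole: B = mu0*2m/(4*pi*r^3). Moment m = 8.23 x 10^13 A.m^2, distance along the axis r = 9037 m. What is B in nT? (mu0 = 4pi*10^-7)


m = 8.23 x 10^13 = 82300000000000 A.m^2
2m = 164600000000000 A.m^2
r^3 = 9037^3 = 738028013653
B = (4pi*10^-7) * 164600000000000 / (4*pi * 738028013653) * 1e9
= 206842460.312352 / 9274333543342.93 * 1e9
= 22302.6765 nT

22302.6765


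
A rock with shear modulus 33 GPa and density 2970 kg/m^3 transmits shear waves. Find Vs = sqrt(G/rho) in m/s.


Convert G to Pa: G = 33e9 Pa
Compute G/rho = 33e9 / 2970 = 11111111.1111
Vs = sqrt(11111111.1111) = 3333.33 m/s

3333.33


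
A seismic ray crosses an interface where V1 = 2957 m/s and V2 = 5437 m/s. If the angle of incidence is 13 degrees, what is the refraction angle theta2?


sin(theta1) = sin(13 deg) = 0.224951
sin(theta2) = V2/V1 * sin(theta1) = 5437/2957 * 0.224951 = 0.413615
theta2 = arcsin(0.413615) = 24.4321 degrees

24.4321


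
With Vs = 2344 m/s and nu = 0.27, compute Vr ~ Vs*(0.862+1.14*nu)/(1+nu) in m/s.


Numerator factor = 0.862 + 1.14*0.27 = 1.1698
Denominator = 1 + 0.27 = 1.27
Vr = 2344 * 1.1698 / 1.27 = 2159.06 m/s

2159.06


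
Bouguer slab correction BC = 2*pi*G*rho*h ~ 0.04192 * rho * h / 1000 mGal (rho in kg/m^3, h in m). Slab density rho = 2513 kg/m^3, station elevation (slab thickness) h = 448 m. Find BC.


BC = 0.04192 * rho * h / 1000
= 0.04192 * 2513 * 448 / 1000
= 47.1945 mGal

47.1945


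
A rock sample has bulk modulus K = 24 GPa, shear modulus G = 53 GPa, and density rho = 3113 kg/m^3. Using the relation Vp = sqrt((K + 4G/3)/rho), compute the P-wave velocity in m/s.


First compute the effective modulus:
K + 4G/3 = 24e9 + 4*53e9/3 = 94666666666.67 Pa
Then divide by density:
94666666666.67 / 3113 = 30410108.1486 Pa/(kg/m^3)
Take the square root:
Vp = sqrt(30410108.1486) = 5514.54 m/s

5514.54


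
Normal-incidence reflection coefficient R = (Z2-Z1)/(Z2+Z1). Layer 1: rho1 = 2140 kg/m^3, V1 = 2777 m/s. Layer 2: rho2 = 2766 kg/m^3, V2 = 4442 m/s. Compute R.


Z1 = 2140 * 2777 = 5942780
Z2 = 2766 * 4442 = 12286572
R = (12286572 - 5942780) / (12286572 + 5942780) = 6343792 / 18229352 = 0.348

0.348


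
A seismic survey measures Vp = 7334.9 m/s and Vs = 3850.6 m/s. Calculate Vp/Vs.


Vp/Vs = 7334.9 / 3850.6
= 1.9049

1.9049


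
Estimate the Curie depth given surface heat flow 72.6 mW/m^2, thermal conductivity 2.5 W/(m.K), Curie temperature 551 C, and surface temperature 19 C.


T_Curie - T_surf = 551 - 19 = 532 C
Convert q to W/m^2: 72.6 mW/m^2 = 0.0726 W/m^2
d = 532 * 2.5 / 0.0726 = 18319.56 m

18319.56


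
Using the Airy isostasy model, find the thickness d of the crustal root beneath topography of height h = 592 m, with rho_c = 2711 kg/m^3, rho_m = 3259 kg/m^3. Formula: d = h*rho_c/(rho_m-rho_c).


rho_m - rho_c = 3259 - 2711 = 548
d = 592 * 2711 / 548
= 1604912 / 548
= 2928.67 m

2928.67


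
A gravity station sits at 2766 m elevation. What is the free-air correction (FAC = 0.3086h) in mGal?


FAC = 0.3086 * h
= 0.3086 * 2766
= 853.5876 mGal

853.5876


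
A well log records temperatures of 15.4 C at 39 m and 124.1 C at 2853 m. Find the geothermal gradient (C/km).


dT = 124.1 - 15.4 = 108.7 C
dz = 2853 - 39 = 2814 m
gradient = dT/dz * 1000 = 108.7/2814 * 1000 = 38.6283 C/km

38.6283


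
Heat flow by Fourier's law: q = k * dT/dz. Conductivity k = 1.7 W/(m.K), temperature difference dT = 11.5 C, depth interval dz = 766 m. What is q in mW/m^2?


q = k * dT / dz * 1000
= 1.7 * 11.5 / 766 * 1000
= 0.025522 * 1000
= 25.5222 mW/m^2

25.5222


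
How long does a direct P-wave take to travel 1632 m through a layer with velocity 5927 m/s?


t = x / V
= 1632 / 5927
= 0.2754 s

0.2754


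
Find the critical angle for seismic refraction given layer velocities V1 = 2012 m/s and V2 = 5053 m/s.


V1/V2 = 2012/5053 = 0.398179
theta_c = arcsin(0.398179) = 23.4644 degrees

23.4644


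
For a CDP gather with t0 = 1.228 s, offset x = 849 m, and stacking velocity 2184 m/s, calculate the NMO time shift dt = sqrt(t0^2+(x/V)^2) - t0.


x/Vnmo = 849/2184 = 0.388736
(x/Vnmo)^2 = 0.151116
t0^2 = 1.507984
sqrt(1.507984 + 0.151116) = 1.288061
dt = 1.288061 - 1.228 = 0.060061

0.060061


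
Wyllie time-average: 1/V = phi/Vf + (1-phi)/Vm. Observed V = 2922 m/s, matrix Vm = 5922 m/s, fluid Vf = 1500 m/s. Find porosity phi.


1/V - 1/Vm = 1/2922 - 1/5922 = 0.00017337
1/Vf - 1/Vm = 1/1500 - 1/5922 = 0.0004978
phi = 0.00017337 / 0.0004978 = 0.3483

0.3483


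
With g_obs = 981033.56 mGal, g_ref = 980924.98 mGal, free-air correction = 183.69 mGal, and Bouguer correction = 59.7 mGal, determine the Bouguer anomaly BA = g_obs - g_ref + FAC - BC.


BA = g_obs - g_ref + FAC - BC
= 981033.56 - 980924.98 + 183.69 - 59.7
= 232.57 mGal

232.57


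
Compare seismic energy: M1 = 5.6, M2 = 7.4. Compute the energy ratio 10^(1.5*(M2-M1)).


M2 - M1 = 7.4 - 5.6 = 1.8
1.5 * 1.8 = 2.7
ratio = 10^2.7 = 501.19

501.19


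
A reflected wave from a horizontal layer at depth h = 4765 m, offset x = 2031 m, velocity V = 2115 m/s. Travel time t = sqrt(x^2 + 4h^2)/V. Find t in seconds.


x^2 + 4h^2 = 2031^2 + 4*4765^2 = 4124961 + 90820900 = 94945861
sqrt(94945861) = 9744.0167
t = 9744.0167 / 2115 = 4.6071 s

4.6071


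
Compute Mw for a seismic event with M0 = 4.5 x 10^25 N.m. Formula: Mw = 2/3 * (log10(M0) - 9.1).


log10(M0) = log10(4.5 x 10^25) = 25.6532
Mw = 2/3 * (25.6532 - 9.1)
= 2/3 * 16.5532
= 11.04

11.04


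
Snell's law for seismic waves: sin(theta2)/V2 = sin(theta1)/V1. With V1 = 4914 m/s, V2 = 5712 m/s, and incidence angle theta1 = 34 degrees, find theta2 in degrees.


sin(theta1) = sin(34 deg) = 0.559193
sin(theta2) = V2/V1 * sin(theta1) = 5712/4914 * 0.559193 = 0.650002
theta2 = arcsin(0.650002) = 40.5418 degrees

40.5418


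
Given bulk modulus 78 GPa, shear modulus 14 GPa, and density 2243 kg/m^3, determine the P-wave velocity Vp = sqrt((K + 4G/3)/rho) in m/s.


First compute the effective modulus:
K + 4G/3 = 78e9 + 4*14e9/3 = 96666666666.67 Pa
Then divide by density:
96666666666.67 / 2243 = 43097042.6512 Pa/(kg/m^3)
Take the square root:
Vp = sqrt(43097042.6512) = 6564.83 m/s

6564.83


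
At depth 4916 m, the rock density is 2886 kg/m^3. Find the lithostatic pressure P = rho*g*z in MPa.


P = rho * g * z / 1e6
= 2886 * 9.81 * 4916 / 1e6
= 139180120.56 / 1e6
= 139.1801 MPa

139.1801


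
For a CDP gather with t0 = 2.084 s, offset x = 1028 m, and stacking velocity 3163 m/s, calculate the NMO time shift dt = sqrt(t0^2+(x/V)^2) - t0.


x/Vnmo = 1028/3163 = 0.325008
(x/Vnmo)^2 = 0.10563
t0^2 = 4.343056
sqrt(4.343056 + 0.10563) = 2.109191
dt = 2.109191 - 2.084 = 0.025191

0.025191


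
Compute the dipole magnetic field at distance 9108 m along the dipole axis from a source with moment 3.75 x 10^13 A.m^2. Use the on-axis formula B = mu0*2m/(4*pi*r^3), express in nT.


m = 3.75 x 10^13 = 37500000000000 A.m^2
2m = 75000000000000 A.m^2
r^3 = 9108^3 = 755560187712
B = (4pi*10^-7) * 75000000000000 / (4*pi * 755560187712) * 1e9
= 94247779.607694 / 9494649340243.78 * 1e9
= 9926.4097 nT

9926.4097


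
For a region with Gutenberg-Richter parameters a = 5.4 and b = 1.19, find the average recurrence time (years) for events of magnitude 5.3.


log10(N) = 5.4 - 1.19*5.3 = -0.907
N = 10^-0.907 = 0.12388
T = 1/N = 1/0.12388 = 8.0724 years

8.0724


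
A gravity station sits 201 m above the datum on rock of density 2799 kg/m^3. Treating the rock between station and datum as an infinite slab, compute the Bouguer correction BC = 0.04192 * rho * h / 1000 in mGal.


BC = 0.04192 * rho * h / 1000
= 0.04192 * 2799 * 201 / 1000
= 23.5842 mGal

23.5842


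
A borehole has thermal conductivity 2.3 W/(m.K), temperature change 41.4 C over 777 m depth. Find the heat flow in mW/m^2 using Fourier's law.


q = k * dT / dz * 1000
= 2.3 * 41.4 / 777 * 1000
= 0.122548 * 1000
= 122.5483 mW/m^2

122.5483


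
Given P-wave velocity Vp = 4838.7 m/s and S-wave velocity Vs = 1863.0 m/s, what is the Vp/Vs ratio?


Vp/Vs = 4838.7 / 1863.0
= 2.5973

2.5973


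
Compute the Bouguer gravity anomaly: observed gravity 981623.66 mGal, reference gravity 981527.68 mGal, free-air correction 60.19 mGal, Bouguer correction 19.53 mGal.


BA = g_obs - g_ref + FAC - BC
= 981623.66 - 981527.68 + 60.19 - 19.53
= 136.64 mGal

136.64


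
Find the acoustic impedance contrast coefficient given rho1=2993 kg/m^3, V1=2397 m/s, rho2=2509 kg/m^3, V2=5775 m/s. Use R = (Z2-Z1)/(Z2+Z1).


Z1 = 2993 * 2397 = 7174221
Z2 = 2509 * 5775 = 14489475
R = (14489475 - 7174221) / (14489475 + 7174221) = 7315254 / 21663696 = 0.3377

0.3377


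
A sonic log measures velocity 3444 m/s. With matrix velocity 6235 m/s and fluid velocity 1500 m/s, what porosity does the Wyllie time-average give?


1/V - 1/Vm = 1/3444 - 1/6235 = 0.00012998
1/Vf - 1/Vm = 1/1500 - 1/6235 = 0.00050628
phi = 0.00012998 / 0.00050628 = 0.2567

0.2567


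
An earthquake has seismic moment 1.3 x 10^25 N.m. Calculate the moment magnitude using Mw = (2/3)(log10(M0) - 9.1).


log10(M0) = log10(1.3 x 10^25) = 25.1139
Mw = 2/3 * (25.1139 - 9.1)
= 2/3 * 16.0139
= 10.68

10.68


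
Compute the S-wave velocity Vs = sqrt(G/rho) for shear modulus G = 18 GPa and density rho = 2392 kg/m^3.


Convert G to Pa: G = 18e9 Pa
Compute G/rho = 18e9 / 2392 = 7525083.612
Vs = sqrt(7525083.612) = 2743.19 m/s

2743.19


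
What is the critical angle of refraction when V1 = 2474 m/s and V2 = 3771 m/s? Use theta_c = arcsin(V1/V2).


V1/V2 = 2474/3771 = 0.656059
theta_c = arcsin(0.656059) = 41.0 degrees

41.0


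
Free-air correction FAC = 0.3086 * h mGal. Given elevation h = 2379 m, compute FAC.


FAC = 0.3086 * h
= 0.3086 * 2379
= 734.1594 mGal

734.1594


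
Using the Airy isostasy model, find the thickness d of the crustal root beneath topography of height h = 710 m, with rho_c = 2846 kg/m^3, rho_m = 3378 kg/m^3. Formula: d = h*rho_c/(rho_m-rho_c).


rho_m - rho_c = 3378 - 2846 = 532
d = 710 * 2846 / 532
= 2020660 / 532
= 3798.23 m

3798.23


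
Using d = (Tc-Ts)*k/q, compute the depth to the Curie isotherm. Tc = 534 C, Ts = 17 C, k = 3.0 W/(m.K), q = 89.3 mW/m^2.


T_Curie - T_surf = 534 - 17 = 517 C
Convert q to W/m^2: 89.3 mW/m^2 = 0.0893 W/m^2
d = 517 * 3.0 / 0.0893 = 17368.42 m

17368.42


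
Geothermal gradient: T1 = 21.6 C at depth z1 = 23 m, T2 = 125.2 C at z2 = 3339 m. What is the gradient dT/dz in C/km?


dT = 125.2 - 21.6 = 103.6 C
dz = 3339 - 23 = 3316 m
gradient = dT/dz * 1000 = 103.6/3316 * 1000 = 31.2425 C/km

31.2425


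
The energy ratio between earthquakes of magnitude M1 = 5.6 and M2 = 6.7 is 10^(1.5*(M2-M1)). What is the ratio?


M2 - M1 = 6.7 - 5.6 = 1.1
1.5 * 1.1 = 1.65
ratio = 10^1.65 = 44.67

44.67


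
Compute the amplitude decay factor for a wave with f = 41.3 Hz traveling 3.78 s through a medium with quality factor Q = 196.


pi*f*t/Q = pi*41.3*3.78/196 = 2.502279
A/A0 = exp(-2.502279) = 0.081898

0.081898


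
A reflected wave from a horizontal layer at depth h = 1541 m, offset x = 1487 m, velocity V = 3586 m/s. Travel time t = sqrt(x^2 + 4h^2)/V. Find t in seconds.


x^2 + 4h^2 = 1487^2 + 4*1541^2 = 2211169 + 9498724 = 11709893
sqrt(11709893) = 3421.9721
t = 3421.9721 / 3586 = 0.9543 s

0.9543


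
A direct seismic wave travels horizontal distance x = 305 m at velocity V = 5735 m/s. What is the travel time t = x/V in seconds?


t = x / V
= 305 / 5735
= 0.0532 s

0.0532


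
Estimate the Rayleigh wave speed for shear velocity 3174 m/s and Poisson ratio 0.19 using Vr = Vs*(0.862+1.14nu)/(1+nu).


Numerator factor = 0.862 + 1.14*0.19 = 1.0786
Denominator = 1 + 0.19 = 1.19
Vr = 3174 * 1.0786 / 1.19 = 2876.87 m/s

2876.87


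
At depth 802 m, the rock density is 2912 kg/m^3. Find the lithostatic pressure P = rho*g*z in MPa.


P = rho * g * z / 1e6
= 2912 * 9.81 * 802 / 1e6
= 22910509.44 / 1e6
= 22.9105 MPa

22.9105


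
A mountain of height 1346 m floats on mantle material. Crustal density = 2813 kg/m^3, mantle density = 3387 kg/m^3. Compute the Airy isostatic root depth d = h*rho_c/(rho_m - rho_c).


rho_m - rho_c = 3387 - 2813 = 574
d = 1346 * 2813 / 574
= 3786298 / 574
= 6596.34 m

6596.34


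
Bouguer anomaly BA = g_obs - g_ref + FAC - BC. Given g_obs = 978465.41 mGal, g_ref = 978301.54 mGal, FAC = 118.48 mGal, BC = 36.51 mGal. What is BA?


BA = g_obs - g_ref + FAC - BC
= 978465.41 - 978301.54 + 118.48 - 36.51
= 245.84 mGal

245.84


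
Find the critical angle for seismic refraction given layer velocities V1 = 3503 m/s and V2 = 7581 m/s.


V1/V2 = 3503/7581 = 0.462076
theta_c = arcsin(0.462076) = 27.5212 degrees

27.5212


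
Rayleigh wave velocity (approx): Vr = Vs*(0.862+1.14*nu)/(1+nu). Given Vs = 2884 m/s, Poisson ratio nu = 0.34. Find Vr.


Numerator factor = 0.862 + 1.14*0.34 = 1.2496
Denominator = 1 + 0.34 = 1.34
Vr = 2884 * 1.2496 / 1.34 = 2689.44 m/s

2689.44


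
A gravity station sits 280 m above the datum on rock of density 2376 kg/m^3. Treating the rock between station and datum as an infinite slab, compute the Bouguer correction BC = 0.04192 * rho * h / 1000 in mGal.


BC = 0.04192 * rho * h / 1000
= 0.04192 * 2376 * 280 / 1000
= 27.8885 mGal

27.8885


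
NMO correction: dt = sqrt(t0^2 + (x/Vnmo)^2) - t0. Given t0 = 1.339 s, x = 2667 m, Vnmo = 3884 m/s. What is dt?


x/Vnmo = 2667/3884 = 0.686663
(x/Vnmo)^2 = 0.471506
t0^2 = 1.792921
sqrt(1.792921 + 0.471506) = 1.504801
dt = 1.504801 - 1.339 = 0.165801

0.165801


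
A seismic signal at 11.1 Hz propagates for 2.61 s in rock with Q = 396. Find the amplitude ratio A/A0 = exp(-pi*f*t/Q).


pi*f*t/Q = pi*11.1*2.61/396 = 0.229836
A/A0 = exp(-0.229836) = 0.794664

0.794664


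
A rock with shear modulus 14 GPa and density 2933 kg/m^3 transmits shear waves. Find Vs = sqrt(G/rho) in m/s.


Convert G to Pa: G = 14e9 Pa
Compute G/rho = 14e9 / 2933 = 4773269.6897
Vs = sqrt(4773269.6897) = 2184.78 m/s

2184.78


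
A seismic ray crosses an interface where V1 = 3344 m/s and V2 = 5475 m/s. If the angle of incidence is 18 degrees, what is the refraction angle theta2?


sin(theta1) = sin(18 deg) = 0.309017
sin(theta2) = V2/V1 * sin(theta1) = 5475/3344 * 0.309017 = 0.505941
theta2 = arcsin(0.505941) = 30.3939 degrees

30.3939


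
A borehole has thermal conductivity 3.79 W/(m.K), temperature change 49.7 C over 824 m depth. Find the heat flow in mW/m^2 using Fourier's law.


q = k * dT / dz * 1000
= 3.79 * 49.7 / 824 * 1000
= 0.228596 * 1000
= 228.5959 mW/m^2

228.5959


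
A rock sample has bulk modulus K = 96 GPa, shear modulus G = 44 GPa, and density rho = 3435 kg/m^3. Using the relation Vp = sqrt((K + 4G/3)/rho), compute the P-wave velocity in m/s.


First compute the effective modulus:
K + 4G/3 = 96e9 + 4*44e9/3 = 154666666666.67 Pa
Then divide by density:
154666666666.67 / 3435 = 45026686.0747 Pa/(kg/m^3)
Take the square root:
Vp = sqrt(45026686.0747) = 6710.19 m/s

6710.19


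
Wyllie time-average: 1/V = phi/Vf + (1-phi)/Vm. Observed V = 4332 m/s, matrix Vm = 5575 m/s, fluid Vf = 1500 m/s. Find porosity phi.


1/V - 1/Vm = 1/4332 - 1/5575 = 5.147e-05
1/Vf - 1/Vm = 1/1500 - 1/5575 = 0.00048729
phi = 5.147e-05 / 0.00048729 = 0.1056

0.1056


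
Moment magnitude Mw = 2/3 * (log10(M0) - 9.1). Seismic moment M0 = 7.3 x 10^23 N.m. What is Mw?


log10(M0) = log10(7.3 x 10^23) = 23.8633
Mw = 2/3 * (23.8633 - 9.1)
= 2/3 * 14.7633
= 9.84

9.84


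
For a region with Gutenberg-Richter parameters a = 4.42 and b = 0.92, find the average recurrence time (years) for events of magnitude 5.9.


log10(N) = 4.42 - 0.92*5.9 = -1.008
N = 10^-1.008 = 0.098175
T = 1/N = 1/0.098175 = 10.1859 years

10.1859


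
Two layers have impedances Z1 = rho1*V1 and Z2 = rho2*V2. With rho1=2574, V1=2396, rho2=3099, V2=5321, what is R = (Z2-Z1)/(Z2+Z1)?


Z1 = 2574 * 2396 = 6167304
Z2 = 3099 * 5321 = 16489779
R = (16489779 - 6167304) / (16489779 + 6167304) = 10322475 / 22657083 = 0.4556

0.4556


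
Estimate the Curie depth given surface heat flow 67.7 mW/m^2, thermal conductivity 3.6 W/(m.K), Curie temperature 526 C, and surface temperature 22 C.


T_Curie - T_surf = 526 - 22 = 504 C
Convert q to W/m^2: 67.7 mW/m^2 = 0.0677 W/m^2
d = 504 * 3.6 / 0.0677 = 26800.59 m

26800.59


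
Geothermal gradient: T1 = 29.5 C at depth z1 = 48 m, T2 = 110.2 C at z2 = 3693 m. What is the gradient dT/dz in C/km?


dT = 110.2 - 29.5 = 80.7 C
dz = 3693 - 48 = 3645 m
gradient = dT/dz * 1000 = 80.7/3645 * 1000 = 22.1399 C/km

22.1399


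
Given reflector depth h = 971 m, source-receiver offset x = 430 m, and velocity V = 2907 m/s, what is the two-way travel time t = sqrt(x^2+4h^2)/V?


x^2 + 4h^2 = 430^2 + 4*971^2 = 184900 + 3771364 = 3956264
sqrt(3956264) = 1989.0359
t = 1989.0359 / 2907 = 0.6842 s

0.6842


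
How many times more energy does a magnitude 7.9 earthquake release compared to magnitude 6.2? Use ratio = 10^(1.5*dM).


M2 - M1 = 7.9 - 6.2 = 1.7
1.5 * 1.7 = 2.55
ratio = 10^2.55 = 354.81

354.81


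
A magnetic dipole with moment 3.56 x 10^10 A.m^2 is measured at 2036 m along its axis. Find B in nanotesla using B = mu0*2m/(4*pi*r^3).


m = 3.56 x 10^10 = 35600000000 A.m^2
2m = 71200000000 A.m^2
r^3 = 2036^3 = 8439822656
B = (4pi*10^-7) * 71200000000 / (4*pi * 8439822656) * 1e9
= 89472.558774 / 106057939414.76 * 1e9
= 843.6196 nT

843.6196


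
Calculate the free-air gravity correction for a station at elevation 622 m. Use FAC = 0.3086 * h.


FAC = 0.3086 * h
= 0.3086 * 622
= 191.9492 mGal

191.9492


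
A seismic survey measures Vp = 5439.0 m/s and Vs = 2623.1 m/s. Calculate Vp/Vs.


Vp/Vs = 5439.0 / 2623.1
= 2.0735

2.0735


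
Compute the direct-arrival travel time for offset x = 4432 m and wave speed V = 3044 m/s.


t = x / V
= 4432 / 3044
= 1.456 s

1.456


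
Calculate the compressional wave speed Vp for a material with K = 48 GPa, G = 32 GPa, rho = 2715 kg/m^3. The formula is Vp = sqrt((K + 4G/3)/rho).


First compute the effective modulus:
K + 4G/3 = 48e9 + 4*32e9/3 = 90666666666.67 Pa
Then divide by density:
90666666666.67 / 2715 = 33394720.6875 Pa/(kg/m^3)
Take the square root:
Vp = sqrt(33394720.6875) = 5778.82 m/s

5778.82


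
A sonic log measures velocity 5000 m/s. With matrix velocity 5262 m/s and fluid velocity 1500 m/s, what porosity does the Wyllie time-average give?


1/V - 1/Vm = 1/5000 - 1/5262 = 9.96e-06
1/Vf - 1/Vm = 1/1500 - 1/5262 = 0.00047662
phi = 9.96e-06 / 0.00047662 = 0.0209

0.0209


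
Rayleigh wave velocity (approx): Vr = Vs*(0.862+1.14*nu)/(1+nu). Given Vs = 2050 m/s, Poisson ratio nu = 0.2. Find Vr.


Numerator factor = 0.862 + 1.14*0.2 = 1.09
Denominator = 1 + 0.2 = 1.2
Vr = 2050 * 1.09 / 1.2 = 1862.08 m/s

1862.08


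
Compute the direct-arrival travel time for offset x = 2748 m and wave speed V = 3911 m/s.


t = x / V
= 2748 / 3911
= 0.7026 s

0.7026


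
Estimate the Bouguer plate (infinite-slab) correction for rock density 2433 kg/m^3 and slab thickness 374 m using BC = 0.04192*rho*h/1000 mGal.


BC = 0.04192 * rho * h / 1000
= 0.04192 * 2433 * 374 / 1000
= 38.1448 mGal

38.1448


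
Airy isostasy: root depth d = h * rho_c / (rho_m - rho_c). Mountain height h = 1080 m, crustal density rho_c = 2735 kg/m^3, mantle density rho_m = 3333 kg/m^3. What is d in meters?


rho_m - rho_c = 3333 - 2735 = 598
d = 1080 * 2735 / 598
= 2953800 / 598
= 4939.46 m

4939.46


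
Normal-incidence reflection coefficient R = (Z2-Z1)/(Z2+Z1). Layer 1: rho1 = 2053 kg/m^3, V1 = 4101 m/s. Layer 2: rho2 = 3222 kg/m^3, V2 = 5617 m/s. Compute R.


Z1 = 2053 * 4101 = 8419353
Z2 = 3222 * 5617 = 18097974
R = (18097974 - 8419353) / (18097974 + 8419353) = 9678621 / 26517327 = 0.365

0.365


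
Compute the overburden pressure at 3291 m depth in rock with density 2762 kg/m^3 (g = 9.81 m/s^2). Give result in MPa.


P = rho * g * z / 1e6
= 2762 * 9.81 * 3291 / 1e6
= 89170369.02 / 1e6
= 89.1704 MPa

89.1704


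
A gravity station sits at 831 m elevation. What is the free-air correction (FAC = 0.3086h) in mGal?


FAC = 0.3086 * h
= 0.3086 * 831
= 256.4466 mGal

256.4466


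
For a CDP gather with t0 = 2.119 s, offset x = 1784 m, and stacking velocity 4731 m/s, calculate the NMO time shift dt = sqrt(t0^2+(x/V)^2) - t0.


x/Vnmo = 1784/4731 = 0.377087
(x/Vnmo)^2 = 0.142195
t0^2 = 4.490161
sqrt(4.490161 + 0.142195) = 2.152291
dt = 2.152291 - 2.119 = 0.033291

0.033291


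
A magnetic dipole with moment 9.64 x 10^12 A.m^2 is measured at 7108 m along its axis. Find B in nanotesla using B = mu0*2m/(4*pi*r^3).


m = 9.64 x 10^12 = 9640000000000 A.m^2
2m = 19280000000000 A.m^2
r^3 = 7108^3 = 359122203712
B = (4pi*10^-7) * 19280000000000 / (4*pi * 359122203712) * 1e9
= 24227962.544484 / 4512862707690.39 * 1e9
= 5368.646 nT

5368.646


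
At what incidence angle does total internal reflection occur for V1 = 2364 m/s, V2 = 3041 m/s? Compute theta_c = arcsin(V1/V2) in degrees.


V1/V2 = 2364/3041 = 0.777376
theta_c = arcsin(0.777376) = 51.0209 degrees

51.0209


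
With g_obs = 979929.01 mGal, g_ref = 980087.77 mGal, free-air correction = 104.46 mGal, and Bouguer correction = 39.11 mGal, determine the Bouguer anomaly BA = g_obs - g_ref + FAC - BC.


BA = g_obs - g_ref + FAC - BC
= 979929.01 - 980087.77 + 104.46 - 39.11
= -93.41 mGal

-93.41


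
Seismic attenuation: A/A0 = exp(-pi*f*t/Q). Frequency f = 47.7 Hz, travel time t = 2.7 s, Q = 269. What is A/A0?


pi*f*t/Q = pi*47.7*2.7/269 = 1.50411
A/A0 = exp(-1.50411) = 0.222215

0.222215


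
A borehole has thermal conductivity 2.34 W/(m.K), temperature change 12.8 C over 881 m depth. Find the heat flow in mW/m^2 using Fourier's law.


q = k * dT / dz * 1000
= 2.34 * 12.8 / 881 * 1000
= 0.033998 * 1000
= 33.9977 mW/m^2

33.9977


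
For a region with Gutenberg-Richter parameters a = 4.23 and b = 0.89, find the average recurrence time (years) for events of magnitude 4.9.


log10(N) = 4.23 - 0.89*4.9 = -0.131
N = 10^-0.131 = 0.739605
T = 1/N = 1/0.739605 = 1.3521 years

1.3521


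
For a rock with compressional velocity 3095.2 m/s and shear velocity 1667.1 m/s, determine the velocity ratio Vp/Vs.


Vp/Vs = 3095.2 / 1667.1
= 1.8566

1.8566


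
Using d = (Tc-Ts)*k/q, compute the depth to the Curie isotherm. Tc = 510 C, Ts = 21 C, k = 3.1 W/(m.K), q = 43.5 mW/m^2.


T_Curie - T_surf = 510 - 21 = 489 C
Convert q to W/m^2: 43.5 mW/m^2 = 0.0435 W/m^2
d = 489 * 3.1 / 0.0435 = 34848.28 m

34848.28


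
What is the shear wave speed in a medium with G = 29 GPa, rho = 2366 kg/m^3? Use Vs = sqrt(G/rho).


Convert G to Pa: G = 29e9 Pa
Compute G/rho = 29e9 / 2366 = 12256973.7954
Vs = sqrt(12256973.7954) = 3501.0 m/s

3501.0


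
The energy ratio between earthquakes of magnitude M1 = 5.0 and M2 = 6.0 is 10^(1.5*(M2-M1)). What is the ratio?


M2 - M1 = 6.0 - 5.0 = 1.0
1.5 * 1.0 = 1.5
ratio = 10^1.5 = 31.62

31.62


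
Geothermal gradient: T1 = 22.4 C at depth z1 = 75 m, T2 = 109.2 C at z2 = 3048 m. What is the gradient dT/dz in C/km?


dT = 109.2 - 22.4 = 86.8 C
dz = 3048 - 75 = 2973 m
gradient = dT/dz * 1000 = 86.8/2973 * 1000 = 29.1961 C/km

29.1961


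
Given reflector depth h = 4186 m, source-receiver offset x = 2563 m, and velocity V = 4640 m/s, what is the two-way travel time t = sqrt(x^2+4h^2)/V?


x^2 + 4h^2 = 2563^2 + 4*4186^2 = 6568969 + 70090384 = 76659353
sqrt(76659353) = 8755.5327
t = 8755.5327 / 4640 = 1.887 s

1.887


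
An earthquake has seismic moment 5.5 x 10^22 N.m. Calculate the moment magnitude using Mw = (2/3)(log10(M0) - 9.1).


log10(M0) = log10(5.5 x 10^22) = 22.7404
Mw = 2/3 * (22.7404 - 9.1)
= 2/3 * 13.6404
= 9.09

9.09


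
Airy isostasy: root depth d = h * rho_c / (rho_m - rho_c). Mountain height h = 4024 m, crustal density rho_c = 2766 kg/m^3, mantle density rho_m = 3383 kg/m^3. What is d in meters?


rho_m - rho_c = 3383 - 2766 = 617
d = 4024 * 2766 / 617
= 11130384 / 617
= 18039.52 m

18039.52


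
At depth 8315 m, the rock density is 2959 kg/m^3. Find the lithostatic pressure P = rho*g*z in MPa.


P = rho * g * z / 1e6
= 2959 * 9.81 * 8315 / 1e6
= 241366073.85 / 1e6
= 241.3661 MPa

241.3661


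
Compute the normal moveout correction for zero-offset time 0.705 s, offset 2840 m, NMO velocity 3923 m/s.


x/Vnmo = 2840/3923 = 0.723936
(x/Vnmo)^2 = 0.524083
t0^2 = 0.497025
sqrt(0.497025 + 0.524083) = 1.010499
dt = 1.010499 - 0.705 = 0.305499

0.305499


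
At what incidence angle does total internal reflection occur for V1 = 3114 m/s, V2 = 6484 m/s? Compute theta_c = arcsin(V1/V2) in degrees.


V1/V2 = 3114/6484 = 0.480259
theta_c = arcsin(0.480259) = 28.7023 degrees

28.7023


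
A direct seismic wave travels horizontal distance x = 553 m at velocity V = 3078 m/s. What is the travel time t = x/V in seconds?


t = x / V
= 553 / 3078
= 0.1797 s

0.1797


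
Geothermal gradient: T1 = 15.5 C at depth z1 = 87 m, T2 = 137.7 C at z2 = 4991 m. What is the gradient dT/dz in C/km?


dT = 137.7 - 15.5 = 122.2 C
dz = 4991 - 87 = 4904 m
gradient = dT/dz * 1000 = 122.2/4904 * 1000 = 24.9184 C/km

24.9184


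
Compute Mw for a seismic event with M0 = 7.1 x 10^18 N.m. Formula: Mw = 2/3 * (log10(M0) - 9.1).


log10(M0) = log10(7.1 x 10^18) = 18.8513
Mw = 2/3 * (18.8513 - 9.1)
= 2/3 * 9.7513
= 6.5

6.5


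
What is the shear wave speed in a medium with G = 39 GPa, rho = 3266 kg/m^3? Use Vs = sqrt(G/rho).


Convert G to Pa: G = 39e9 Pa
Compute G/rho = 39e9 / 3266 = 11941212.4923
Vs = sqrt(11941212.4923) = 3455.61 m/s

3455.61


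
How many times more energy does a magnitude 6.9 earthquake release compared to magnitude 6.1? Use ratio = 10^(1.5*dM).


M2 - M1 = 6.9 - 6.1 = 0.8
1.5 * 0.8 = 1.2
ratio = 10^1.2 = 15.85

15.85


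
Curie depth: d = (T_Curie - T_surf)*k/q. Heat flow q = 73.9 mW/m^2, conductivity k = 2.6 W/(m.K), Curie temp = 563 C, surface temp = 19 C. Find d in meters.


T_Curie - T_surf = 563 - 19 = 544 C
Convert q to W/m^2: 73.9 mW/m^2 = 0.0739 W/m^2
d = 544 * 2.6 / 0.0739 = 19139.38 m

19139.38


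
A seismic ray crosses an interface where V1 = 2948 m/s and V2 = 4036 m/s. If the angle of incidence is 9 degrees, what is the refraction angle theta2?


sin(theta1) = sin(9 deg) = 0.156434
sin(theta2) = V2/V1 * sin(theta1) = 4036/2948 * 0.156434 = 0.214169
theta2 = arcsin(0.214169) = 12.3668 degrees

12.3668


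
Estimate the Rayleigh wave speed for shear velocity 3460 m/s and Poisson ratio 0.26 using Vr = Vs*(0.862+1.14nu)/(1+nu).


Numerator factor = 0.862 + 1.14*0.26 = 1.1584
Denominator = 1 + 0.26 = 1.26
Vr = 3460 * 1.1584 / 1.26 = 3181.0 m/s

3181.0


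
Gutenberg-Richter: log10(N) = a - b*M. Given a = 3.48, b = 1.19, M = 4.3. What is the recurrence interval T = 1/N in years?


log10(N) = 3.48 - 1.19*4.3 = -1.637
N = 10^-1.637 = 0.023067
T = 1/N = 1/0.023067 = 43.3511 years

43.3511


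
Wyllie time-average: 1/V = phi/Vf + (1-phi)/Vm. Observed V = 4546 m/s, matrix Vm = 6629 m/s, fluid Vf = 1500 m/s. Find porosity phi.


1/V - 1/Vm = 1/4546 - 1/6629 = 6.912e-05
1/Vf - 1/Vm = 1/1500 - 1/6629 = 0.00051581
phi = 6.912e-05 / 0.00051581 = 0.134

0.134


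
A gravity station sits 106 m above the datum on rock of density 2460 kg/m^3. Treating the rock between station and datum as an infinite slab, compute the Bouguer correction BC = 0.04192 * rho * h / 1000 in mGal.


BC = 0.04192 * rho * h / 1000
= 0.04192 * 2460 * 106 / 1000
= 10.9311 mGal

10.9311


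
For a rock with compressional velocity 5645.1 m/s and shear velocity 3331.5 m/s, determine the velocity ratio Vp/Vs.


Vp/Vs = 5645.1 / 3331.5
= 1.6945

1.6945
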